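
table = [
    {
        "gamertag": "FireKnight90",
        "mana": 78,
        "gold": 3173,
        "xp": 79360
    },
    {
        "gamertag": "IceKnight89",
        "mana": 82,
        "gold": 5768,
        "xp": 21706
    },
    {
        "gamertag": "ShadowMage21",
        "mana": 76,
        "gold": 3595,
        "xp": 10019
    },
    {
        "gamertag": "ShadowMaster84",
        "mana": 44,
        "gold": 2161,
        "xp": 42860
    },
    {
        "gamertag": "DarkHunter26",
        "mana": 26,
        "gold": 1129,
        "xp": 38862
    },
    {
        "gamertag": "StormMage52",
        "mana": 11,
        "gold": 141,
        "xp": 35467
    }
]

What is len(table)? 6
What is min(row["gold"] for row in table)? 141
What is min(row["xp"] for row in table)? 10019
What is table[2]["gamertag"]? "ShadowMage21"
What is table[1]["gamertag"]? "IceKnight89"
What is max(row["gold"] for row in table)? 5768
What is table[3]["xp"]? 42860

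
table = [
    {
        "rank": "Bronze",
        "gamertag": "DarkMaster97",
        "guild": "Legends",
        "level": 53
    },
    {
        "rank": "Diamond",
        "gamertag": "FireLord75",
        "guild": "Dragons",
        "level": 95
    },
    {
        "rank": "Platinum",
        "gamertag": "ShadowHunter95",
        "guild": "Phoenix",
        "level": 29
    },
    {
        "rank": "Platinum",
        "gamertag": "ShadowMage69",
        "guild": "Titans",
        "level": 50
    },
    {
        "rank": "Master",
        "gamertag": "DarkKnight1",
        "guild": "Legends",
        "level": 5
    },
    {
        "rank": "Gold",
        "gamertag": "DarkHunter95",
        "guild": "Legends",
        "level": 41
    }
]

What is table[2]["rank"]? "Platinum"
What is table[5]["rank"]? "Gold"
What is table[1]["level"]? 95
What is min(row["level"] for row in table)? 5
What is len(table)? 6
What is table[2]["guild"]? "Phoenix"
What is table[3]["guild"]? "Titans"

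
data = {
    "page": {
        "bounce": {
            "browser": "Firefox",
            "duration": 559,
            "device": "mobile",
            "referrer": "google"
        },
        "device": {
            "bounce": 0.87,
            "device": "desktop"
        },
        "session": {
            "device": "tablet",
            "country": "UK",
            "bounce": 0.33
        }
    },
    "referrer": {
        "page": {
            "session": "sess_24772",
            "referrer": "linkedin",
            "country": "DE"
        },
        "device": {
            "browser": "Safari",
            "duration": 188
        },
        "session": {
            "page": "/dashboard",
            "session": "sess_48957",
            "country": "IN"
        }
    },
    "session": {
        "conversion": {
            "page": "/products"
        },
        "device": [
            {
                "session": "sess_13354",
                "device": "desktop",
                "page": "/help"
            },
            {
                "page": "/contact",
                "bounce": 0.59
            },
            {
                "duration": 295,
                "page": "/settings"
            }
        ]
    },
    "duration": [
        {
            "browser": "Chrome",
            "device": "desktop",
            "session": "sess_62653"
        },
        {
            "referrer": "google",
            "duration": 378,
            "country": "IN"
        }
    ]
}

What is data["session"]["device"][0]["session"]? "sess_13354"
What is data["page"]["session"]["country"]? "UK"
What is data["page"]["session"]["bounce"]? 0.33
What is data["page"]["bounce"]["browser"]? "Firefox"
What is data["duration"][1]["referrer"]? "google"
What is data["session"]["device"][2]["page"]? "/settings"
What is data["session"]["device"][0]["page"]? "/help"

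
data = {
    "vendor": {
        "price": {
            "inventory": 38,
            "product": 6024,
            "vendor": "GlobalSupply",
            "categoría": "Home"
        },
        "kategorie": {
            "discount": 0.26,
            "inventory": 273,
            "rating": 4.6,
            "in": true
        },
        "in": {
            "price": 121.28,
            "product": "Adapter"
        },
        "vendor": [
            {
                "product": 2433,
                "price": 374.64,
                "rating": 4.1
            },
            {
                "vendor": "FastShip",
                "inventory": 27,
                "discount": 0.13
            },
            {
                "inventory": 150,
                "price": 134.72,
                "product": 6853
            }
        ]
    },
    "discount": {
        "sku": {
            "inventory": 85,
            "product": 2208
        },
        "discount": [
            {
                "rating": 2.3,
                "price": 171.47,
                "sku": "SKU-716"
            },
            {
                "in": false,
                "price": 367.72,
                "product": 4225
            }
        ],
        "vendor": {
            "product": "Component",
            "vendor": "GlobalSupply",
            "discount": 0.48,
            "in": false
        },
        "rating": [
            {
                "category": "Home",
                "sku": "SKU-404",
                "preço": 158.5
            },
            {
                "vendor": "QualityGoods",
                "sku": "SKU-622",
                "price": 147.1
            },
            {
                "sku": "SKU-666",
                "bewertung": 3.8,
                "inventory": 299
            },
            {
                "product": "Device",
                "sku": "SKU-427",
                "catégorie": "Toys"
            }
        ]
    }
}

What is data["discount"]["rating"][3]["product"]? "Device"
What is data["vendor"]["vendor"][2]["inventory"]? 150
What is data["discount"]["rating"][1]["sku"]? "SKU-622"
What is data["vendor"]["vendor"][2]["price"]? 134.72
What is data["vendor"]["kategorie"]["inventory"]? 273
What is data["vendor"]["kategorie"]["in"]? True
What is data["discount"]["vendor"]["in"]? False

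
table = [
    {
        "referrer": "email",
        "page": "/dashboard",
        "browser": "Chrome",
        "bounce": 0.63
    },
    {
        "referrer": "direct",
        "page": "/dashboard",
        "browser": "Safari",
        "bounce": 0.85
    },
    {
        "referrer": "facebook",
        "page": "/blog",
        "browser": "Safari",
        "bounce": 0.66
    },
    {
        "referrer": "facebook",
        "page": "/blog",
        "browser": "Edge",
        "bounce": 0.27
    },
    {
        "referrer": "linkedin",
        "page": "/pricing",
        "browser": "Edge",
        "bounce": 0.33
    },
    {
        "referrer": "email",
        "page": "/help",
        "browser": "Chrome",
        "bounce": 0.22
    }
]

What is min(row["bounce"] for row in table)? 0.22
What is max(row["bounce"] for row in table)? 0.85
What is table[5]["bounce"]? 0.22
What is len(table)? 6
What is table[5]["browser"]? "Chrome"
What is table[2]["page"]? "/blog"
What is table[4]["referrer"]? "linkedin"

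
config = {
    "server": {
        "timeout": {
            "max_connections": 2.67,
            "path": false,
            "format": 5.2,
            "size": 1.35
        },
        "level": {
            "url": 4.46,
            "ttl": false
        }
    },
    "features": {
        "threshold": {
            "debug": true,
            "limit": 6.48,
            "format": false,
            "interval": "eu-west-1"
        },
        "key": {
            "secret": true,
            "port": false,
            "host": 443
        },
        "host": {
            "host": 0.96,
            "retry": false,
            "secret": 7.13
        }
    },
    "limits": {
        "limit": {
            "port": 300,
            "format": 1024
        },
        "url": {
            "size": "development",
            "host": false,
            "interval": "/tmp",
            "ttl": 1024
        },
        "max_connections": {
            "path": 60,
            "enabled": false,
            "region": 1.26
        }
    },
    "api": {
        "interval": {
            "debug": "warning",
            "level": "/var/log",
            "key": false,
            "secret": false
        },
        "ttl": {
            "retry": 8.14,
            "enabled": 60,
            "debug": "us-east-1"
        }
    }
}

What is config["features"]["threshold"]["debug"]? True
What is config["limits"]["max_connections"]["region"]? 1.26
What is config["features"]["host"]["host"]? 0.96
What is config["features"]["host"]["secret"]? 7.13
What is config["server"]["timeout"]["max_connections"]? 2.67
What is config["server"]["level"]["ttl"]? False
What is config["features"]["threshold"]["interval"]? "eu-west-1"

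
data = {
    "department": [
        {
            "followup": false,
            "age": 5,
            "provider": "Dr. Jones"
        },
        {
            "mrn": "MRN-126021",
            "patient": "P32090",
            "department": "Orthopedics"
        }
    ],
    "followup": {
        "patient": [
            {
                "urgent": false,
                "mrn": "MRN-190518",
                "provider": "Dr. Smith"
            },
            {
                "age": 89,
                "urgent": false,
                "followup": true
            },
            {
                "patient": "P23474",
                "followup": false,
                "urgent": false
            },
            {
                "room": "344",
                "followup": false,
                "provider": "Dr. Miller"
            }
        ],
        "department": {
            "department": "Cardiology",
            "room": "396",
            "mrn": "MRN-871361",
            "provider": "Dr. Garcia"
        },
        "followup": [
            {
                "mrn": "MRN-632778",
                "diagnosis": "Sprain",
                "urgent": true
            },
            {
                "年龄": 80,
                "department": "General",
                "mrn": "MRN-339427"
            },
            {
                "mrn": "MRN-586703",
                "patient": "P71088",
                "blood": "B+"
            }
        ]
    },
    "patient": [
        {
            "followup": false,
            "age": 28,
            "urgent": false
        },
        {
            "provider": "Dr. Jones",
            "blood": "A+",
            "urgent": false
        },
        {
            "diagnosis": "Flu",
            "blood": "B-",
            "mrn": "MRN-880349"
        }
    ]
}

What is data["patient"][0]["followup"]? False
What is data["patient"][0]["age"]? 28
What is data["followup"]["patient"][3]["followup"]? False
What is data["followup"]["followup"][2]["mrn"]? "MRN-586703"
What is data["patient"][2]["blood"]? "B-"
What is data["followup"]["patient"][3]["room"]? "344"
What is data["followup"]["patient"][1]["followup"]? True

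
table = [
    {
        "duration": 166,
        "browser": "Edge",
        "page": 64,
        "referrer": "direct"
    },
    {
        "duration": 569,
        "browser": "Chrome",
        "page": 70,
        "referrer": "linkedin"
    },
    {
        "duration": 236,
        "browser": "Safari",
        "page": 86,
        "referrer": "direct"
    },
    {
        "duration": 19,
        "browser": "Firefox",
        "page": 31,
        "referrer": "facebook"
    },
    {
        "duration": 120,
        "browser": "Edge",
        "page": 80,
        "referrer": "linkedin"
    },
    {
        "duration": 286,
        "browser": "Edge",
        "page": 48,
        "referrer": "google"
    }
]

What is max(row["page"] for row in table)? 86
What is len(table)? 6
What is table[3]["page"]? 31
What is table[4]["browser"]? "Edge"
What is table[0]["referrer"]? "direct"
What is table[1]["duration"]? 569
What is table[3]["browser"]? "Firefox"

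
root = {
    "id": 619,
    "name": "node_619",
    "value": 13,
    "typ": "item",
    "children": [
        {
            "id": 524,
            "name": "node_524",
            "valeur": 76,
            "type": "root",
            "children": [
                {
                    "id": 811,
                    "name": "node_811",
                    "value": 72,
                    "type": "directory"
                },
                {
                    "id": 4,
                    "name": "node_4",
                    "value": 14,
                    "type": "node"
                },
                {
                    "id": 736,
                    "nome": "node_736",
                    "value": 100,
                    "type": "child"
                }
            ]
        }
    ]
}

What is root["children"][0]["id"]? 524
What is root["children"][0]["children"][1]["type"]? "node"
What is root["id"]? 619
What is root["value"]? 13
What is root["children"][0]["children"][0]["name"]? "node_811"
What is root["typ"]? "item"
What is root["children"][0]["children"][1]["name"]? "node_4"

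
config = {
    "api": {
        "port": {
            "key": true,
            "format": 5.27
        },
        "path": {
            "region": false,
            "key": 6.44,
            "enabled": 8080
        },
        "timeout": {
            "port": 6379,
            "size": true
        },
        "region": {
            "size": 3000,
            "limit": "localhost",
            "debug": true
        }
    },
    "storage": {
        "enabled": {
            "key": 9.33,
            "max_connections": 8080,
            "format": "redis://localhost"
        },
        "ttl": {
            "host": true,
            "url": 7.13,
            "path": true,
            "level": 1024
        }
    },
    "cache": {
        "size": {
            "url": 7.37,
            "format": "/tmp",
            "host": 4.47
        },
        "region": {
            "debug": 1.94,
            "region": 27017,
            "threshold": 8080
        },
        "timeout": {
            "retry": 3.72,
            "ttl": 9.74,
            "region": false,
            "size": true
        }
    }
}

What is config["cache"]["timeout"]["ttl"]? 9.74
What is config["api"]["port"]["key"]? True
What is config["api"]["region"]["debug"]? True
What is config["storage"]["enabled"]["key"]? 9.33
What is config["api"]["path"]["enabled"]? 8080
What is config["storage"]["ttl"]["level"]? 1024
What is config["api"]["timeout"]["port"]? 6379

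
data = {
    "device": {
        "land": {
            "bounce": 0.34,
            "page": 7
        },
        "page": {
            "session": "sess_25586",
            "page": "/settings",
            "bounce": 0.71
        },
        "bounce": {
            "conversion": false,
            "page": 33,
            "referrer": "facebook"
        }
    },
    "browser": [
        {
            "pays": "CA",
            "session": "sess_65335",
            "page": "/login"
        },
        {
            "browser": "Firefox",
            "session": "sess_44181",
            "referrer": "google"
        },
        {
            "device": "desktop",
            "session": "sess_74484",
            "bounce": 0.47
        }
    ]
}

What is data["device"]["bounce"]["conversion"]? False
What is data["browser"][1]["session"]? "sess_44181"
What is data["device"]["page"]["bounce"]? 0.71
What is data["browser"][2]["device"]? "desktop"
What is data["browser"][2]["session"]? "sess_74484"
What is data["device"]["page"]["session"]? "sess_25586"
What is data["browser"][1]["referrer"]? "google"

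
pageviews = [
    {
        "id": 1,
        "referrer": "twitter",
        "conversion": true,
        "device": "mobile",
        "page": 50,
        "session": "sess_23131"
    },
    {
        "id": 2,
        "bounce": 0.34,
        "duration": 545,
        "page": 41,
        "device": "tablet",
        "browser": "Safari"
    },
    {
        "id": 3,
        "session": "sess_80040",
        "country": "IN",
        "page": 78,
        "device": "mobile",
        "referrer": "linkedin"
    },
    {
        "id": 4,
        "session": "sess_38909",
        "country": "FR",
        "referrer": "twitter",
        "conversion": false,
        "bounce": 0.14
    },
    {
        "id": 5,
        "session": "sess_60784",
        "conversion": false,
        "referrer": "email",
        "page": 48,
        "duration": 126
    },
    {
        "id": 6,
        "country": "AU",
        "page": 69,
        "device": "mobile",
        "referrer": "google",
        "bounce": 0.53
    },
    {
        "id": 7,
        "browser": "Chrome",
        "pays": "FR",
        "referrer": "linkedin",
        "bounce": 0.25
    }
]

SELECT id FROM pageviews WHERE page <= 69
[1, 2, 5, 6]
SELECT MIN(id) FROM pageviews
1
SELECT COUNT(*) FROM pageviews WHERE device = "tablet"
1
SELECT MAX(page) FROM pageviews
78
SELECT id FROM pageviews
[1, 2, 3, 4, 5, 6, 7]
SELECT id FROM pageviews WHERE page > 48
[1, 3, 6]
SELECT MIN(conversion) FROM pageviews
False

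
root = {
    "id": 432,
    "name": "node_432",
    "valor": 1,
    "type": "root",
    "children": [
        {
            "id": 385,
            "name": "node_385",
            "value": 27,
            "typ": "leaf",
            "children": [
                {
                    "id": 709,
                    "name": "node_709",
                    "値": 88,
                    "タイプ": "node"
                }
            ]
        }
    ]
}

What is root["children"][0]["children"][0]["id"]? 709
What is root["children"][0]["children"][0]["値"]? 88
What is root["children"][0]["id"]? 385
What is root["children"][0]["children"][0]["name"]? "node_709"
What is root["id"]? 432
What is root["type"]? "root"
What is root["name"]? "node_432"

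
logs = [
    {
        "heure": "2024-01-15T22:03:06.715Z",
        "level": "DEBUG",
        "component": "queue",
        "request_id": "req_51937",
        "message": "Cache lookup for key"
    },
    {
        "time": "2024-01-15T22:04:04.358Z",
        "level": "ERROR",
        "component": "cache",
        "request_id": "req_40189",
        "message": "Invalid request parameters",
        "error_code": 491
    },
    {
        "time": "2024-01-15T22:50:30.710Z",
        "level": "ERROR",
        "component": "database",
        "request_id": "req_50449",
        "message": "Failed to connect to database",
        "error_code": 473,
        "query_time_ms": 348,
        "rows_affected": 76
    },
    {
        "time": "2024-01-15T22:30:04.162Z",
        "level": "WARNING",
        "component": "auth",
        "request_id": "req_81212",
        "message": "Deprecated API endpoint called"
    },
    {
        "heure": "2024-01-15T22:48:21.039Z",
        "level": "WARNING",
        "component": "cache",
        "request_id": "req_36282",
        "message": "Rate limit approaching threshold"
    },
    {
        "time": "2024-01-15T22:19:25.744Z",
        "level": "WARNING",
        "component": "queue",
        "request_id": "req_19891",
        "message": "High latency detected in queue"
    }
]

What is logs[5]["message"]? "High latency detected in queue"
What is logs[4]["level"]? "WARNING"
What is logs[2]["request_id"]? "req_50449"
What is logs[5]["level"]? "WARNING"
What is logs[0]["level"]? "DEBUG"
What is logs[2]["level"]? "ERROR"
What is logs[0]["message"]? "Cache lookup for key"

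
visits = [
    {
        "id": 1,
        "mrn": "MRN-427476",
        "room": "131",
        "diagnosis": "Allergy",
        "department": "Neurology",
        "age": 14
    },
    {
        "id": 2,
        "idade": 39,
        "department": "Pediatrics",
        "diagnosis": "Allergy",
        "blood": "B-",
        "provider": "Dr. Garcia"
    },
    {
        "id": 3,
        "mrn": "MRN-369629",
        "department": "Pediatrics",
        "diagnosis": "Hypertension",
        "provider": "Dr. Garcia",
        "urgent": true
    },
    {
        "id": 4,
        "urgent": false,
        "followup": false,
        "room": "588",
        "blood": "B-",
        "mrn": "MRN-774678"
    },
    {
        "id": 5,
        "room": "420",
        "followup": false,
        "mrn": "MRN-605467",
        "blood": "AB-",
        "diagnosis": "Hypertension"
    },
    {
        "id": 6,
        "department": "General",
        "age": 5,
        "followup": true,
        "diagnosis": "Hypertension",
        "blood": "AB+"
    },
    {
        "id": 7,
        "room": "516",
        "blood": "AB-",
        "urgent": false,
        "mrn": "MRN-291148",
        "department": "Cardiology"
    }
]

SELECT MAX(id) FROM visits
7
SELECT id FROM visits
[1, 2, 3, 4, 5, 6, 7]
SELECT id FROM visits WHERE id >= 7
[7]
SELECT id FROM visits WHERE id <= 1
[1]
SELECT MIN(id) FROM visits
1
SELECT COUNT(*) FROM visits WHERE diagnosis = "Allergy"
2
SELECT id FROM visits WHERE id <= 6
[1, 2, 3, 4, 5, 6]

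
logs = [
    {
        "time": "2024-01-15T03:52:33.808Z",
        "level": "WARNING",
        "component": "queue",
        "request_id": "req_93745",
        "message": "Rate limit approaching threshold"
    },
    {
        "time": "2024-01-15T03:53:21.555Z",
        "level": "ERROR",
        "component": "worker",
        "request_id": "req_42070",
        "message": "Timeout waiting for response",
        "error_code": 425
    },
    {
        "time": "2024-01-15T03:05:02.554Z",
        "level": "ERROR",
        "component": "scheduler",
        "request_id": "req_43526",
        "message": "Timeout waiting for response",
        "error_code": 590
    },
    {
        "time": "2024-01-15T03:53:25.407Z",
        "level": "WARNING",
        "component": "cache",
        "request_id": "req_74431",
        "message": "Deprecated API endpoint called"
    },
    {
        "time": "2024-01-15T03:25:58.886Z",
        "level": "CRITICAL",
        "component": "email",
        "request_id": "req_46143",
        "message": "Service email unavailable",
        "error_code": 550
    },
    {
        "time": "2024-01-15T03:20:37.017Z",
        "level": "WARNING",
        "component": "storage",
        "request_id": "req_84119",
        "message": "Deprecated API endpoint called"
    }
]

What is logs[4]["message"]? "Service email unavailable"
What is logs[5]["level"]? "WARNING"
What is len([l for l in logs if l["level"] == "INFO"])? 0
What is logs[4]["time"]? "2024-01-15T03:25:58.886Z"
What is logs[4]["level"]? "CRITICAL"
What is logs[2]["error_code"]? 590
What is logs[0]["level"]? "WARNING"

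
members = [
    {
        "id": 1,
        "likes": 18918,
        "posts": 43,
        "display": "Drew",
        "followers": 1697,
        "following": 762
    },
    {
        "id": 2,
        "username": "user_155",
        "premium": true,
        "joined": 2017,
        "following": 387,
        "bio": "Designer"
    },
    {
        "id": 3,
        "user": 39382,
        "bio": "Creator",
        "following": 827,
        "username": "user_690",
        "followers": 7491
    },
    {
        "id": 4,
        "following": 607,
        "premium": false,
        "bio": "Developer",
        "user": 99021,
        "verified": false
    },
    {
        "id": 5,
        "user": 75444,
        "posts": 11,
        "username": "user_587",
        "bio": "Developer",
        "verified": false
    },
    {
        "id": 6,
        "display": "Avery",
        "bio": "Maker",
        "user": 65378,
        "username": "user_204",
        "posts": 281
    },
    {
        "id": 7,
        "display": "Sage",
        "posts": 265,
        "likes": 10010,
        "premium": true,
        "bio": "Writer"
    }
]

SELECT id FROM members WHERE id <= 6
[1, 2, 3, 4, 5, 6]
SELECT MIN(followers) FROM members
1697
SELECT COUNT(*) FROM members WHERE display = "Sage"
1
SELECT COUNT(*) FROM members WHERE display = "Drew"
1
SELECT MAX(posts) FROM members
281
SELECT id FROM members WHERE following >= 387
[1, 2, 3, 4]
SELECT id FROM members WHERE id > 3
[4, 5, 6, 7]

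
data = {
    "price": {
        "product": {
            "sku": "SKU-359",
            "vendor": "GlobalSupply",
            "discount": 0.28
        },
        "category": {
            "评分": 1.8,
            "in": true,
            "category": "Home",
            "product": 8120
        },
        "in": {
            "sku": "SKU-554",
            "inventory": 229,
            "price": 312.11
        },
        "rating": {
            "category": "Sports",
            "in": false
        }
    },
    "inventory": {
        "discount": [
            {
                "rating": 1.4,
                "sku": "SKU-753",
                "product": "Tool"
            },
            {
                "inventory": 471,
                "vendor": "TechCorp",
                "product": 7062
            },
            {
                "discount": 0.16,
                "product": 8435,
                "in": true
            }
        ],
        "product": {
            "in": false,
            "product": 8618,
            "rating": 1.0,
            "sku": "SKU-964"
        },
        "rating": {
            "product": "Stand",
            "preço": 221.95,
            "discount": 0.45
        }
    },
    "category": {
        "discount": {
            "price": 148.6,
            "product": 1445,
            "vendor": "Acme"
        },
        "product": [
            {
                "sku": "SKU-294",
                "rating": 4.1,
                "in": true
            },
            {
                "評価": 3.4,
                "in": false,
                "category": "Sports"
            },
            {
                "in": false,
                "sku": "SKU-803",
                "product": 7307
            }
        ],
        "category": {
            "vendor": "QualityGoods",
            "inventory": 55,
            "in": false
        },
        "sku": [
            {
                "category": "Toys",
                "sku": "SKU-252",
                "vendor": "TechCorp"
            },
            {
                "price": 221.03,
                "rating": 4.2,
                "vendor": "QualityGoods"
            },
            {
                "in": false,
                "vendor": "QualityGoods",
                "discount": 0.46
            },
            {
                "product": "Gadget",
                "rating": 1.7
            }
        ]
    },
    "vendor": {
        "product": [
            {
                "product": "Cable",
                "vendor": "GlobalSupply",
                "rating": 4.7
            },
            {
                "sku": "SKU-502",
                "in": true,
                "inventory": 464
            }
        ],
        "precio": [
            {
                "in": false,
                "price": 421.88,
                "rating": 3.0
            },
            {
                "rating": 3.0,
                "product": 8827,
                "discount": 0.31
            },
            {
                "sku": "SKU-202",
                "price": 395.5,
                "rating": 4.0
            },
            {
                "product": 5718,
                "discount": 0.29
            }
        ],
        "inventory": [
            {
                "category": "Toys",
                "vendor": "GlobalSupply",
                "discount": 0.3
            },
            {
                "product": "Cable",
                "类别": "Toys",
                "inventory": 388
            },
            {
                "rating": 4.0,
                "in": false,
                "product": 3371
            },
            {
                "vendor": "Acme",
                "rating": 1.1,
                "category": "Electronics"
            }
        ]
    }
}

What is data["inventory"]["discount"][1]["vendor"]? "TechCorp"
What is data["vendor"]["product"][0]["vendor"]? "GlobalSupply"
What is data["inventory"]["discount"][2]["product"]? 8435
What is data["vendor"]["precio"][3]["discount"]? 0.29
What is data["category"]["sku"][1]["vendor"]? "QualityGoods"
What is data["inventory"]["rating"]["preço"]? 221.95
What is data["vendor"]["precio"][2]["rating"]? 4.0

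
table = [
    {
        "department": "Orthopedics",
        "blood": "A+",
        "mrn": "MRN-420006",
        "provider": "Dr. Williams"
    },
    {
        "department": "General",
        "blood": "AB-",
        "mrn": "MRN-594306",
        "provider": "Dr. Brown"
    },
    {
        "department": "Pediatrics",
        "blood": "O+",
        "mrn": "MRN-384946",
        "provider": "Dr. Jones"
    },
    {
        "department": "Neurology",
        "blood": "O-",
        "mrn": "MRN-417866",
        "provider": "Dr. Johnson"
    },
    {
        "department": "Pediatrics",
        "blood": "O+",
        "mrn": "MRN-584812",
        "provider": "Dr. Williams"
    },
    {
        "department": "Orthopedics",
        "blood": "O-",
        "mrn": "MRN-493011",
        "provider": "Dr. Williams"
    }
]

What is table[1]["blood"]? "AB-"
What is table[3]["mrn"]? "MRN-417866"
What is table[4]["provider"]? "Dr. Williams"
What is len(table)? 6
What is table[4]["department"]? "Pediatrics"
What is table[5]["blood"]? "O-"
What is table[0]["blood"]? "A+"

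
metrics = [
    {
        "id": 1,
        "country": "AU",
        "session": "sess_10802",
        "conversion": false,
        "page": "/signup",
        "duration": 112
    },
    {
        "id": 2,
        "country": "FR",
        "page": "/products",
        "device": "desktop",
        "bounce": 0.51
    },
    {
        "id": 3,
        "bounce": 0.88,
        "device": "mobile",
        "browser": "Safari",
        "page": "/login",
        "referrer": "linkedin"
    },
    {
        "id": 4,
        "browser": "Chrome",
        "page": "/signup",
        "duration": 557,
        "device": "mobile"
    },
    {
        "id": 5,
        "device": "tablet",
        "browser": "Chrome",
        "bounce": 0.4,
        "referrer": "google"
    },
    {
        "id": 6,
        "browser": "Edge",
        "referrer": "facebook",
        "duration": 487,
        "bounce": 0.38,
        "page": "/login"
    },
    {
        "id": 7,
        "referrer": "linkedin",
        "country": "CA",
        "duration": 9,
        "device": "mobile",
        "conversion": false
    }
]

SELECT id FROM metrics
[1, 2, 3, 4, 5, 6, 7]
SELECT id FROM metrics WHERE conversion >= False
[1, 7]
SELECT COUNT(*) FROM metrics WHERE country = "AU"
1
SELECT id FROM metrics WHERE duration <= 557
[1, 4, 6, 7]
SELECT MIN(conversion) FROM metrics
False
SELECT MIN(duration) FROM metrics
9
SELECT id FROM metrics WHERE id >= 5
[5, 6, 7]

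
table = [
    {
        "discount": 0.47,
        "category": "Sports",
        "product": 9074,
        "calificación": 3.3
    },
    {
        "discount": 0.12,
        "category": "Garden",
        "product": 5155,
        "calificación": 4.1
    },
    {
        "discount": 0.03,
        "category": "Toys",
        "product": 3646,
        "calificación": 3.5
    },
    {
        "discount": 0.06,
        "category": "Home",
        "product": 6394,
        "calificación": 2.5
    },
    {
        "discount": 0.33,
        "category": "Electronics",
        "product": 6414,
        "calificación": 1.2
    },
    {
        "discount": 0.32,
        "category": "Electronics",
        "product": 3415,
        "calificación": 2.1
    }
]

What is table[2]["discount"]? 0.03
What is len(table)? 6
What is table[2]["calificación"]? 3.5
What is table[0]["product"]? 9074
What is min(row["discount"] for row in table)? 0.03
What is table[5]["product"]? 3415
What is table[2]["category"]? "Toys"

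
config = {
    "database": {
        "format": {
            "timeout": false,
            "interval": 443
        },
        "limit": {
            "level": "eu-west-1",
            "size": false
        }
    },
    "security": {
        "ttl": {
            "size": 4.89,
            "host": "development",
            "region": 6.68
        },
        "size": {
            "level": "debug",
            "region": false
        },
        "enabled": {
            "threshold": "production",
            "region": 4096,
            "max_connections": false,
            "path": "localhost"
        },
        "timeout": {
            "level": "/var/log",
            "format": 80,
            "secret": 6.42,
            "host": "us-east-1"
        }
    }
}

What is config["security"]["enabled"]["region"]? 4096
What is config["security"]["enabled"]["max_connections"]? False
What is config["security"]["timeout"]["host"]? "us-east-1"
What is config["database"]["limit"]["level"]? "eu-west-1"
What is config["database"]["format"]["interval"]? 443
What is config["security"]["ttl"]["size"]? 4.89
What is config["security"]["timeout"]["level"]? "/var/log"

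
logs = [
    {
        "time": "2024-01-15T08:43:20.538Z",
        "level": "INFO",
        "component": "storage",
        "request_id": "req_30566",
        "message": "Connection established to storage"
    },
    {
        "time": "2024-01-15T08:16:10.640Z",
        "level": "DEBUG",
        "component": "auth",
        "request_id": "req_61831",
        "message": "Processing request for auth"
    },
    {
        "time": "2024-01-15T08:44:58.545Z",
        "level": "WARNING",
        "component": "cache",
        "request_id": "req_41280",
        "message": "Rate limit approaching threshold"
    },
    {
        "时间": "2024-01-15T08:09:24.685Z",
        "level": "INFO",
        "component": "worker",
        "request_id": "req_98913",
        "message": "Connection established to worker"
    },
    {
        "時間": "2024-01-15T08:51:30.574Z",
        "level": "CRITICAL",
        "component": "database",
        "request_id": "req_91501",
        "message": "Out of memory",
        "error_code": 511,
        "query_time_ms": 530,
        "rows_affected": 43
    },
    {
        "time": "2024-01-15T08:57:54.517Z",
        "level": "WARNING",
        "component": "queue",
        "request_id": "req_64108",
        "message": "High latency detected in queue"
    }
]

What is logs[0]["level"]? "INFO"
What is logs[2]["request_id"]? "req_41280"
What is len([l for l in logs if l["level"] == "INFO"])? 2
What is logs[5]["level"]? "WARNING"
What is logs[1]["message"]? "Processing request for auth"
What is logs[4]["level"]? "CRITICAL"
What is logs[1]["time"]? "2024-01-15T08:16:10.640Z"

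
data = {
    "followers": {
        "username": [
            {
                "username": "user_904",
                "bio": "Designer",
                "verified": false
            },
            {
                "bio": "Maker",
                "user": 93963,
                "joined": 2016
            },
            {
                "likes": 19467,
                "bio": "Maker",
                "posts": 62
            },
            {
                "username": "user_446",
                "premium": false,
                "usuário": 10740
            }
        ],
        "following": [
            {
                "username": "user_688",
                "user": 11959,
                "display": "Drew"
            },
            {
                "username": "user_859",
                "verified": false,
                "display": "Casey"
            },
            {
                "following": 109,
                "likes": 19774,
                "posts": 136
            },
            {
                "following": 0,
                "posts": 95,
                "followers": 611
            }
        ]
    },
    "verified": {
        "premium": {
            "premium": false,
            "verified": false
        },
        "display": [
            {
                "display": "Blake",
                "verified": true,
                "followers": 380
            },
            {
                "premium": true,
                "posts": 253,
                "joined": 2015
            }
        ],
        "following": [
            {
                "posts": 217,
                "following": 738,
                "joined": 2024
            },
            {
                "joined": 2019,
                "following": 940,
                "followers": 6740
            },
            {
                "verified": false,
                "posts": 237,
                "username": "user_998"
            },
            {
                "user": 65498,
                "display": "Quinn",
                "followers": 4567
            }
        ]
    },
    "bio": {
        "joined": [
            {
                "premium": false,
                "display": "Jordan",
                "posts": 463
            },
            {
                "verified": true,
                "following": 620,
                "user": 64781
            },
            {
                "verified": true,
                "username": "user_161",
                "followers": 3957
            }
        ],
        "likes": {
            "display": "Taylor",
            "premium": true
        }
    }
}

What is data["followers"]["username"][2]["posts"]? 62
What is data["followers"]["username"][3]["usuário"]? 10740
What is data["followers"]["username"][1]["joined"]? 2016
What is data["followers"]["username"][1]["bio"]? "Maker"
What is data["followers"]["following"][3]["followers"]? 611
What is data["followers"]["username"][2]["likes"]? 19467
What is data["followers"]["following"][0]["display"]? "Drew"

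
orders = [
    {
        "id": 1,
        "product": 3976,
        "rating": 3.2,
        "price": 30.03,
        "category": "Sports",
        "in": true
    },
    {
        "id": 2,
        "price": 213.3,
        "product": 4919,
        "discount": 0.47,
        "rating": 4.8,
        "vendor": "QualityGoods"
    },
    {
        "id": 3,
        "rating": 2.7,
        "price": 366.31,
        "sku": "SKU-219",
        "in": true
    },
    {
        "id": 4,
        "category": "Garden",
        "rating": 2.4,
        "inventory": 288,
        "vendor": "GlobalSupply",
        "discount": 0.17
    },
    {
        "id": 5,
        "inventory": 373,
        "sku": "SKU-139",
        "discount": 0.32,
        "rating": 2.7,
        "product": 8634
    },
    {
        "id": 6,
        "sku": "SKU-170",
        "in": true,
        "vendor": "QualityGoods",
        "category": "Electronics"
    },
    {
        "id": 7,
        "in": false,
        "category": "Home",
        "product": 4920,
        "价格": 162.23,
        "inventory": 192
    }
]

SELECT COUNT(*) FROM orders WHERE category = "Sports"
1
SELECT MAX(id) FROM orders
7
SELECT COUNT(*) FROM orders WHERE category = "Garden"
1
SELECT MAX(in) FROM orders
True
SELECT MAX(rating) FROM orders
4.8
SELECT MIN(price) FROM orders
30.03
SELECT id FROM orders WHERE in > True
[]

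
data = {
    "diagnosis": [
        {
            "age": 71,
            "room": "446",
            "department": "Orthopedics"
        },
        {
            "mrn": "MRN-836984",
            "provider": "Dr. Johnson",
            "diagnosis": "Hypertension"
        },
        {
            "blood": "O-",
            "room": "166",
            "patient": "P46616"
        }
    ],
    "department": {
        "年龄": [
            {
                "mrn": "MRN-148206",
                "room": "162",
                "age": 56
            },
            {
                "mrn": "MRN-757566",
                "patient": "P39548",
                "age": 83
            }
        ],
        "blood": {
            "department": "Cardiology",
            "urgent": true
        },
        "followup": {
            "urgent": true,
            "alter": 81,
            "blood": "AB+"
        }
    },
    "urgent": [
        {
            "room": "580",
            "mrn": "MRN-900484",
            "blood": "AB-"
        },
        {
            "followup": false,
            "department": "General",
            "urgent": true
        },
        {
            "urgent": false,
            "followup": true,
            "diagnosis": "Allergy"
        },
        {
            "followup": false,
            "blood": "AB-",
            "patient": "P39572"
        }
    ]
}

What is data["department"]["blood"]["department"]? "Cardiology"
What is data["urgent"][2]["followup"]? True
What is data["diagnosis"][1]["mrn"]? "MRN-836984"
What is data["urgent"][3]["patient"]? "P39572"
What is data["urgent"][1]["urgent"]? True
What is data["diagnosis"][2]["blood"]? "O-"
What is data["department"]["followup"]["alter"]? 81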